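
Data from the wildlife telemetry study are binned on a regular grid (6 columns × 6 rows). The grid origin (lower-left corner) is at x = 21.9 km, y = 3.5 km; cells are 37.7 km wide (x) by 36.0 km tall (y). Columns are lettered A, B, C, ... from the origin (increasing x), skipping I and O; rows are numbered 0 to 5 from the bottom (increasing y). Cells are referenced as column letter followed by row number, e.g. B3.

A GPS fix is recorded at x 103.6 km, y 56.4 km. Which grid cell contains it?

C1

Column index: ⌊(103.6 − 21.9) / 37.7⌋ = ⌊2.167⌋ = 2 → column C
Row offset from origin: ⌊(56.4 − 3.5) / 36.0⌋ = ⌊1.469⌋ = 1 → row 1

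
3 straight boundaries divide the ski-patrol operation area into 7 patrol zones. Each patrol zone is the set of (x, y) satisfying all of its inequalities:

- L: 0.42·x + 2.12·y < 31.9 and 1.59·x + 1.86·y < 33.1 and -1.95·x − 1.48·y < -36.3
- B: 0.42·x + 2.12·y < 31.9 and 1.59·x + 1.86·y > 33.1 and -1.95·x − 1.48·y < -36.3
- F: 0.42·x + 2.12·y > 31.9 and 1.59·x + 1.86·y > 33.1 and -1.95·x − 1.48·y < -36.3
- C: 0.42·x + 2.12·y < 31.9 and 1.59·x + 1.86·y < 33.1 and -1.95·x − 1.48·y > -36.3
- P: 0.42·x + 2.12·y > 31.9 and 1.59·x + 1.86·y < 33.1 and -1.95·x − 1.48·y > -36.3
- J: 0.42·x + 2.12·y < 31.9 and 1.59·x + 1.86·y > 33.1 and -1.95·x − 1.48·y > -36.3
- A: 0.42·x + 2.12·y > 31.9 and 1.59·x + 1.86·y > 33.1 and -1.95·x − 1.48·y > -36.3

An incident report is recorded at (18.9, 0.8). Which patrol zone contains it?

L

0.42·18.9 + 2.12·0.8 = 9.634, which is < 31.9
1.59·18.9 + 1.86·0.8 = 31.539, which is < 33.1
-1.95·18.9 − 1.48·0.8 = -38.039, which is < -36.3
This sign pattern matches L.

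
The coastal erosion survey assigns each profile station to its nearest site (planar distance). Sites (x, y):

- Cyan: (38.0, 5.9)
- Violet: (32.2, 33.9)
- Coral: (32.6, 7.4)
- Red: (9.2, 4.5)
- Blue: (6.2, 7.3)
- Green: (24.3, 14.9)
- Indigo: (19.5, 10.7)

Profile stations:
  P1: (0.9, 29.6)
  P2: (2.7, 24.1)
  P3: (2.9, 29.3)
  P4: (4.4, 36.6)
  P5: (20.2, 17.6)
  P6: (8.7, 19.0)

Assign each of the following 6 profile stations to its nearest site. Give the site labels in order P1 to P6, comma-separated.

Blue, Blue, Blue, Violet, Green, Blue

P1 → Blue (d²=525.38)
P2 → Blue (d²=294.49)
P3 → Blue (d²=494.89)
P4 → Violet (d²=780.13)
P5 → Green (d²=24.10)
P6 → Blue (d²=143.14)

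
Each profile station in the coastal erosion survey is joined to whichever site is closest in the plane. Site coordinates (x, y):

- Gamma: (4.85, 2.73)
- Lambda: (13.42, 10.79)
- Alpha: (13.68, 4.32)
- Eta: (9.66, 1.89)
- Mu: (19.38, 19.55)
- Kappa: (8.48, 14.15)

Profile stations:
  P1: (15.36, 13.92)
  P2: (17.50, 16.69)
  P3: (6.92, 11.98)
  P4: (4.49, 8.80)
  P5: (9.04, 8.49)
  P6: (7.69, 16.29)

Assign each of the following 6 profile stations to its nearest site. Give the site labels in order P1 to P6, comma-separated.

P1 → Lambda (d²=13.56)
P2 → Mu (d²=11.71)
P3 → Kappa (d²=7.14)
P4 → Gamma (d²=36.97)
P5 → Lambda (d²=24.47)
P6 → Kappa (d²=5.20)

Lambda, Mu, Kappa, Gamma, Lambda, Kappa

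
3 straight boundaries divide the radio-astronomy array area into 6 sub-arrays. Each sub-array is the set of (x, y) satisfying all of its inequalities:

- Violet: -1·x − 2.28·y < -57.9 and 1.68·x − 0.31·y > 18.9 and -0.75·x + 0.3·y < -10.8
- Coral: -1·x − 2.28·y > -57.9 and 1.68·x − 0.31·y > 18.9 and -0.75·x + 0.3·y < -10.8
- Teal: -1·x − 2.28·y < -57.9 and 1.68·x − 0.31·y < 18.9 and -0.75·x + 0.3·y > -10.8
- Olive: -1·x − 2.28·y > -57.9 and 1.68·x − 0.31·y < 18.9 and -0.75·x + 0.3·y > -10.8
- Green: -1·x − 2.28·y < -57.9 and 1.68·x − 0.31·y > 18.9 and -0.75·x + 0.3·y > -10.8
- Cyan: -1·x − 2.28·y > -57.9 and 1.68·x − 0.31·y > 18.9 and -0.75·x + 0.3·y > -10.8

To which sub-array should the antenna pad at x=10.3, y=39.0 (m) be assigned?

-1·10.3 − 2.28·39.0 = -99.220, which is < -57.9
1.68·10.3 − 0.31·39.0 = 5.214, which is < 18.9
-0.75·10.3 + 0.3·39.0 = 3.975, which is > -10.8
This sign pattern matches Teal.

Teal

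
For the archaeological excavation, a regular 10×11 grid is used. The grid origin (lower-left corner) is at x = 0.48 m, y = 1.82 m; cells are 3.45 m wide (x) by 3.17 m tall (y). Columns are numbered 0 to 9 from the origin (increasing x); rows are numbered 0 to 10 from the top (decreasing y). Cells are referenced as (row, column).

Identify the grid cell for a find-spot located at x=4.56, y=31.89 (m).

Column index: ⌊(4.56 − 0.48) / 3.45⌋ = ⌊1.183⌋ = 1
Row offset from origin: ⌊(31.89 − 1.82) / 3.17⌋ = ⌊9.486⌋ = 9 → row 1 (counted from top)

(1, 1)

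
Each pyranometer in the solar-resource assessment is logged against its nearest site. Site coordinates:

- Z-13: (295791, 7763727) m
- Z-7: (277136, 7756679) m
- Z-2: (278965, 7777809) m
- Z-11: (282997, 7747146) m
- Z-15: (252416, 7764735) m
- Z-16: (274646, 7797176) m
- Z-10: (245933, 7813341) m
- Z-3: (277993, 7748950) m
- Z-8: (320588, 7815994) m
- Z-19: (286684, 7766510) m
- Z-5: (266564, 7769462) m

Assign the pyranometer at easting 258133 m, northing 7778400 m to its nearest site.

Squared distances to each site:
Z-13: 1633421893.000; Z-7: 832915850.000; Z-2: 434321505.000; Z-11: 1595031012.000; Z-15: 219416314.000; Z-16: 625217345.000; Z-10: 1369713481.000; Z-3: 1261722100.000; Z-8: 5313935861.000; Z-19: 956531701.000; Z-5: 150969605.000.
Minimum at Z-5.

Z-5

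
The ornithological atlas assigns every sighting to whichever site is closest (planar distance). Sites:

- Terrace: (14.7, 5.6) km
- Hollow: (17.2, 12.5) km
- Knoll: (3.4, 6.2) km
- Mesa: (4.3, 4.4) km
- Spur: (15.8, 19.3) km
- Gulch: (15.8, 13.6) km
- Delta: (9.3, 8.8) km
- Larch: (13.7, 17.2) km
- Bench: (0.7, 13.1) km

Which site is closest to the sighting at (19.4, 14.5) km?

Squared distances to each site:
Terrace: 101.300; Hollow: 8.840; Knoll: 324.890; Mesa: 330.020; Spur: 36.000; Gulch: 13.770; Delta: 134.500; Larch: 39.780; Bench: 351.650.
Minimum at Hollow.

Hollow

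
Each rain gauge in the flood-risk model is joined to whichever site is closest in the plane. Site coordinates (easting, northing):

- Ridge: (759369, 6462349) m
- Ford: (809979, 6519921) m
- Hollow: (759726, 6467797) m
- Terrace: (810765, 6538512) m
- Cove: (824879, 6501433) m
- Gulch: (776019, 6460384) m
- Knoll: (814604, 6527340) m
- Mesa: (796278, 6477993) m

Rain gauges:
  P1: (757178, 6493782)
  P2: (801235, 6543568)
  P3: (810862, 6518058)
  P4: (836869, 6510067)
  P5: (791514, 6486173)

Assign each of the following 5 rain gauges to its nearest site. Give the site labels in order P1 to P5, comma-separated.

Hollow, Terrace, Ford, Cove, Mesa

P1 → Hollow (d²=681712529.00)
P2 → Terrace (d²=116384036.00)
P3 → Ford (d²=4250458.00)
P4 → Cove (d²=218306056.00)
P5 → Mesa (d²=89608096.00)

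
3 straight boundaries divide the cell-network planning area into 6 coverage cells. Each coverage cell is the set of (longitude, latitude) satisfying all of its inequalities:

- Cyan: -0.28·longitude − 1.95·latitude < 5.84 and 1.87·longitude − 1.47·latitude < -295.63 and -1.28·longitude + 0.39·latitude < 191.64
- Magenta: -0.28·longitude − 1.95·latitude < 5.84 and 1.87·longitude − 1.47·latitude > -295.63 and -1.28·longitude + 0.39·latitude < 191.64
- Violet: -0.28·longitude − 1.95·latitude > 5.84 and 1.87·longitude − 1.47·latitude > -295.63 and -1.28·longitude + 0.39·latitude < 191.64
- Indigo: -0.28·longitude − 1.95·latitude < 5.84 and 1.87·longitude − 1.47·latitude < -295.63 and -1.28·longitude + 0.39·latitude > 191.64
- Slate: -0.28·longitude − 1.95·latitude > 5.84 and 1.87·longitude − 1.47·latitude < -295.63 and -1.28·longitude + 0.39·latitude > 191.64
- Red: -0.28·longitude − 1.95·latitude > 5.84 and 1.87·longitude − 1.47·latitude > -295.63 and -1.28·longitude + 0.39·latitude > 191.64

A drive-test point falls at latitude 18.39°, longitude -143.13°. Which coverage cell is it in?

-0.28·-143.13 − 1.95·18.39 = 4.216, which is < 5.84
1.87·-143.13 − 1.47·18.39 = -294.686, which is > -295.63
-1.28·-143.13 + 0.39·18.39 = 190.379, which is < 191.64
This sign pattern matches Magenta.

Magenta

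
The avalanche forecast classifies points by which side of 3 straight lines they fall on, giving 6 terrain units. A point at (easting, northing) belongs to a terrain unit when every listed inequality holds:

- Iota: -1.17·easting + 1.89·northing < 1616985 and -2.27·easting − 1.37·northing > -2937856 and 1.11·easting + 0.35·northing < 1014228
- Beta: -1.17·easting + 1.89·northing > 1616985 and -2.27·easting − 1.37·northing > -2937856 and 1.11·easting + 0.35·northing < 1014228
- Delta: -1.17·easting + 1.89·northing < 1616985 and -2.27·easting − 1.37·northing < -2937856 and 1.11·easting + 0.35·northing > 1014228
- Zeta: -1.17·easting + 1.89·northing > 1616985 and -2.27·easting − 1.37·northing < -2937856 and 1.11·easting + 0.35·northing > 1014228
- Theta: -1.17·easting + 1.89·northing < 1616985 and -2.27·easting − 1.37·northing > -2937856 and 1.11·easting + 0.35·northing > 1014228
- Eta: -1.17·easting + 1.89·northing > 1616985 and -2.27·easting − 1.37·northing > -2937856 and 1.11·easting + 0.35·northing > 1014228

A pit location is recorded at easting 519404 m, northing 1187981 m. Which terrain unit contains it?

Beta

-1.17·519404 + 1.89·1187981 = 1637581.410, which is > 1616985
-2.27·519404 − 1.37·1187981 = -2806581.050, which is > -2937856
1.11·519404 + 0.35·1187981 = 992331.790, which is < 1014228
This sign pattern matches Beta.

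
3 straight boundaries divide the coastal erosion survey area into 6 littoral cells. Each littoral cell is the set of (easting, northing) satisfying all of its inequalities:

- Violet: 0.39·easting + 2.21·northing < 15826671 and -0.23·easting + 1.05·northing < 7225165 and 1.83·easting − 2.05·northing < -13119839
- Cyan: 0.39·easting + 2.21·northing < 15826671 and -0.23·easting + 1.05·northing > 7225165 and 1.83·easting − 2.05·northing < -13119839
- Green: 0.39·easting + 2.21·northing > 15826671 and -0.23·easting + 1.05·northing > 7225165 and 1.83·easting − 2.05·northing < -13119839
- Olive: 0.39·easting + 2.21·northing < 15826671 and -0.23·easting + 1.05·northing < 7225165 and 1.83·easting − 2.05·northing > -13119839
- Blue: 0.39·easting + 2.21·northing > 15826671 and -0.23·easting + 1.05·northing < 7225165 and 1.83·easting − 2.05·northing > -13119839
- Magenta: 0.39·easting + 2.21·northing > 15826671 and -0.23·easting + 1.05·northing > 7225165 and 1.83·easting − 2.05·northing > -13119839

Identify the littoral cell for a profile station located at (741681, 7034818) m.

Blue

0.39·741681 + 2.21·7034818 = 15836203.370, which is > 15826671
-0.23·741681 + 1.05·7034818 = 7215972.270, which is < 7225165
1.83·741681 − 2.05·7034818 = -13064100.670, which is > -13119839
This sign pattern matches Blue.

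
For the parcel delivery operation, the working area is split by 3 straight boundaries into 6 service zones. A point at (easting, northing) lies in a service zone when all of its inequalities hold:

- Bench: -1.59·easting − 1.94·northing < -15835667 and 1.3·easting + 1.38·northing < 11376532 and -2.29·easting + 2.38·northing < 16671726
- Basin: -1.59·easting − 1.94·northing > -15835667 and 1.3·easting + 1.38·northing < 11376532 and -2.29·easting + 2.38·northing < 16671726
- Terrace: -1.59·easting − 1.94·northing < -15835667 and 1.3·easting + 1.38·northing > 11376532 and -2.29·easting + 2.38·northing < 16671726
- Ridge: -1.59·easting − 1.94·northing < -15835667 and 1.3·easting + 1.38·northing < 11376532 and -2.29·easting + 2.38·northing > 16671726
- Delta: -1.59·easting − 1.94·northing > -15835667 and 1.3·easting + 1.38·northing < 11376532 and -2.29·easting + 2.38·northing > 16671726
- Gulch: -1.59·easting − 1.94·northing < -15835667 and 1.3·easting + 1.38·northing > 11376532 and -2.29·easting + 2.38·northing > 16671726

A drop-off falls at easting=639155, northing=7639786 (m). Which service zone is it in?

-1.59·639155 − 1.94·7639786 = -15837441.290, which is < -15835667
1.3·639155 + 1.38·7639786 = 11373806.180, which is < 11376532
-2.29·639155 + 2.38·7639786 = 16719025.730, which is > 16671726
This sign pattern matches Ridge.

Ridge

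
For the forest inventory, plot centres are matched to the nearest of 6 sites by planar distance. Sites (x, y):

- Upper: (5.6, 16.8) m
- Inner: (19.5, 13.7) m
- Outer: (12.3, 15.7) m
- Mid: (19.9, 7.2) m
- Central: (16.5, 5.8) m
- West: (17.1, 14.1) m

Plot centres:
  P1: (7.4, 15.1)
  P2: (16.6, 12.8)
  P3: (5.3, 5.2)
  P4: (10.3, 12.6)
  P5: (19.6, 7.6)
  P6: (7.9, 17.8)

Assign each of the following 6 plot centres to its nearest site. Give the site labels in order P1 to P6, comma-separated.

Upper, West, Central, Outer, Mid, Upper

P1 → Upper (d²=6.13)
P2 → West (d²=1.94)
P3 → Central (d²=125.80)
P4 → Outer (d²=13.61)
P5 → Mid (d²=0.25)
P6 → Upper (d²=6.29)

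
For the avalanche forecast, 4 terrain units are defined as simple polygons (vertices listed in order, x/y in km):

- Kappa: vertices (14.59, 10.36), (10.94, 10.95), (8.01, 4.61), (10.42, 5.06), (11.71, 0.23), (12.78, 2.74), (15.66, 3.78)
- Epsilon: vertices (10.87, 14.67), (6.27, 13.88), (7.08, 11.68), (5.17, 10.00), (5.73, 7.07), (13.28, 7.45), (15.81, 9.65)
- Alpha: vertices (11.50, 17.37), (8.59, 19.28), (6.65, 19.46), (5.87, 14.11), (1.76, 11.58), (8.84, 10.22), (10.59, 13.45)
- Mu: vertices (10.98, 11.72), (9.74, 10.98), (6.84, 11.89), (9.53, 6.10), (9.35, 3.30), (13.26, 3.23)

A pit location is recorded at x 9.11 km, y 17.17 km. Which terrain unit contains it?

Alpha

Cast a ray rightward from (9.11, 17.17). For each polygon, the edges (by vertex number in listed order) whose endpoints lie on opposite sides of y = 17.17, where each meets that height, and whether that is right or left of the point:
Kappa: no edge straddles that height → 0 crossings.
Epsilon: no edge straddles that height → 0 crossings.
Alpha: 3–4 at x≈6.316 (left), 7–1 at x≈11.454 (right) → 1 crossing.
Mu: no edge straddles that height → 0 crossings.
Only Alpha has an odd count, so the point is inside Alpha.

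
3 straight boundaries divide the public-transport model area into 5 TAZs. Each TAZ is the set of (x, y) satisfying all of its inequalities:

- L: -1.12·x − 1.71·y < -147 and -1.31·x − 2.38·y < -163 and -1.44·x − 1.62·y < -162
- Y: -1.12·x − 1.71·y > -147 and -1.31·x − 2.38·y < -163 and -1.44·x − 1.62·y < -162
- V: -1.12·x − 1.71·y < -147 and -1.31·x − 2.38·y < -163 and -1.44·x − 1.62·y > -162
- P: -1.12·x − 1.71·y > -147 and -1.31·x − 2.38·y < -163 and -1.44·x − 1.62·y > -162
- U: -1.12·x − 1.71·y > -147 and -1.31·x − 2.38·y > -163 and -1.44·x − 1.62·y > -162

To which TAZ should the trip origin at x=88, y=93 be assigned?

-1.12·88 − 1.71·93 = -257.590, which is < -147
-1.31·88 − 2.38·93 = -336.620, which is < -163
-1.44·88 − 1.62·93 = -277.380, which is < -162
This sign pattern matches L.

L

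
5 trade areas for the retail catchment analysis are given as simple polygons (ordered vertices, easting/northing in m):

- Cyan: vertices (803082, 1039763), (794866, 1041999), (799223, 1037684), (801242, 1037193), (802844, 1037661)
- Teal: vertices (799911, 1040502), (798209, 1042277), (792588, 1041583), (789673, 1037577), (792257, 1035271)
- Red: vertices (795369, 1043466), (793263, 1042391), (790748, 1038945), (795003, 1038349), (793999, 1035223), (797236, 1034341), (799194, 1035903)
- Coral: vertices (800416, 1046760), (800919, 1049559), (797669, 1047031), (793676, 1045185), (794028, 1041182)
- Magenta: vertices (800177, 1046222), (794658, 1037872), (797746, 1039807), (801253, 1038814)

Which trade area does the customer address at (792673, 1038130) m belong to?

Teal

Cast a ray rightward from (792673, 1038130). For each polygon, the edges (by vertex number in listed order) whose endpoints lie on opposite sides of northing = 1038130, where each meets that height, and whether that is right or left of the point:
Cyan: 2–3 at easting≈798772.7 (right), 5–1 at easting≈802897.1 (right) → 2 crossings.
Teal: 3–4 at easting≈790075.4 (left), 5–1 at easting≈796440.3 (right) → 1 crossing.
Red: 4–5 at easting≈794932.7 (right), 7–1 at easting≈798067.7 (right) → 2 crossings.
Coral: no edge straddles that height → 0 crossings.
Magenta: 1–2 at easting≈794828.5 (right), 2–3 at easting≈795069.7 (right) → 2 crossings.
Only Teal has an odd count, so the point is inside Teal.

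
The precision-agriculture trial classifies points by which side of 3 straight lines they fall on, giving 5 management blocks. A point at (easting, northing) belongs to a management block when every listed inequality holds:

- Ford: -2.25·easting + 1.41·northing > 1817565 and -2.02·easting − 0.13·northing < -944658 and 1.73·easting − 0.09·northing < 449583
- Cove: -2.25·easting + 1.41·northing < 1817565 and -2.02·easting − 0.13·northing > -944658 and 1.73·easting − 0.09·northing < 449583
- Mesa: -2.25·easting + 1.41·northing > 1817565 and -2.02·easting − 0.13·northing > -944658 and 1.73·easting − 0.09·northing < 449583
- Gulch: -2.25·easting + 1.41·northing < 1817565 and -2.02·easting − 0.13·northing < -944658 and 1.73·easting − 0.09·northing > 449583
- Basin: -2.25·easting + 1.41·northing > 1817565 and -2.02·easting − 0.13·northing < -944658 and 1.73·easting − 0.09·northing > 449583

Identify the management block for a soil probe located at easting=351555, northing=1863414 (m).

-2.25·351555 + 1.41·1863414 = 1836414.990, which is > 1817565
-2.02·351555 − 0.13·1863414 = -952384.920, which is < -944658
1.73·351555 − 0.09·1863414 = 440482.890, which is < 449583
This sign pattern matches Ford.

Ford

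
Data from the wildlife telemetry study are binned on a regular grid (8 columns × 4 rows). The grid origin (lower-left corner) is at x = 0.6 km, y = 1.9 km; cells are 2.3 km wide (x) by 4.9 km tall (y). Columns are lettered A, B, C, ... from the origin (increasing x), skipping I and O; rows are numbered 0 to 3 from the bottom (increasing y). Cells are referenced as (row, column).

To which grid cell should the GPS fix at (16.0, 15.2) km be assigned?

Column index: ⌊(16.0 − 0.6) / 2.3⌋ = ⌊6.696⌋ = 6 → column G
Row offset from origin: ⌊(15.2 − 1.9) / 4.9⌋ = ⌊2.714⌋ = 2 → row 2

(2, G)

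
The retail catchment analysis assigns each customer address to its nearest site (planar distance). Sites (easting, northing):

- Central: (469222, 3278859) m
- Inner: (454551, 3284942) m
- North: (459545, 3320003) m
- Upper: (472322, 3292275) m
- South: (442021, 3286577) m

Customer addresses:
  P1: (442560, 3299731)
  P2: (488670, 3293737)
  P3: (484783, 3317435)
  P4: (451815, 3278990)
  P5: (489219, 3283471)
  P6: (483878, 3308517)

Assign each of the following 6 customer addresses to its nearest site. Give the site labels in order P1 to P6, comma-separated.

P1 → South (d²=173318237.00)
P2 → Upper (d²=269394548.00)
P3 → North (d²=643551268.00)
P4 → Inner (d²=42912000.00)
P5 → Upper (d²=363019025.00)
P6 → Upper (d²=397343700.00)

South, Upper, North, Inner, Upper, Upper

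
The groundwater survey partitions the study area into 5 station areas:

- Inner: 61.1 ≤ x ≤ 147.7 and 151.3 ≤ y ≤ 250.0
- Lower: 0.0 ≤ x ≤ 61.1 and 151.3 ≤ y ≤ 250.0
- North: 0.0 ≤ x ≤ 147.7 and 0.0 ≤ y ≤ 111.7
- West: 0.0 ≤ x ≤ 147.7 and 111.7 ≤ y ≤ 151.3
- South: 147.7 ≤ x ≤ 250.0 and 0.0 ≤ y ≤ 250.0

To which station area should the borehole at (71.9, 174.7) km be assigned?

The point has x = 71.9 and y = 174.7.
Only Inner satisfies 61.1 ≤ x ≤ 147.7 and 151.3 ≤ y ≤ 250.0.

Inner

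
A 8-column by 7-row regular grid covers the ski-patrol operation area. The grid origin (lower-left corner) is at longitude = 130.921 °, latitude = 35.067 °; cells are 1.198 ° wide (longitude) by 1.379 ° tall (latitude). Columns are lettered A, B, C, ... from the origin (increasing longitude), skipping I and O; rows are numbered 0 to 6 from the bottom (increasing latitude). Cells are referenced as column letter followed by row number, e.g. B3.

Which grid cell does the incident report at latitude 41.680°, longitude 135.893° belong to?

E4

Column index: ⌊(135.893 − 130.921) / 1.198⌋ = ⌊4.150⌋ = 4 → column E
Row offset from origin: ⌊(41.680 − 35.067) / 1.379⌋ = ⌊4.796⌋ = 4 → row 4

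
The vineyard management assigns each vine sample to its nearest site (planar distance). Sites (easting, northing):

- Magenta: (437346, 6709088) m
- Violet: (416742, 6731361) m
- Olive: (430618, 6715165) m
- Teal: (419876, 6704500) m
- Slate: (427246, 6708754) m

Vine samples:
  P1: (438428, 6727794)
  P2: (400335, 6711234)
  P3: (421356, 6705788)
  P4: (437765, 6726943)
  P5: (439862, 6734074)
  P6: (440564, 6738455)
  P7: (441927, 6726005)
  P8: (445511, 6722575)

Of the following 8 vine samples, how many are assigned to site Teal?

2

P1 → Olive
P2 → Teal
P3 → Teal
P4 → Olive
P5 → Olive
P6 → Violet
P7 → Olive
P8 → Magenta
2 of the 8 go to Teal.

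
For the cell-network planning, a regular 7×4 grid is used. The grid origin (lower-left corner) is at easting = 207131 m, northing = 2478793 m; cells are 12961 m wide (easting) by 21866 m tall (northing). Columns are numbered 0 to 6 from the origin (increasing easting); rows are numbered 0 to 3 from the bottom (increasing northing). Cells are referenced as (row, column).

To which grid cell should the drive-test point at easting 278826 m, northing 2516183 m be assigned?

Column index: ⌊(278826 − 207131) / 12961⌋ = ⌊5.532⌋ = 5
Row offset from origin: ⌊(2516183 − 2478793) / 21866⌋ = ⌊1.710⌋ = 1 → row 1

(1, 5)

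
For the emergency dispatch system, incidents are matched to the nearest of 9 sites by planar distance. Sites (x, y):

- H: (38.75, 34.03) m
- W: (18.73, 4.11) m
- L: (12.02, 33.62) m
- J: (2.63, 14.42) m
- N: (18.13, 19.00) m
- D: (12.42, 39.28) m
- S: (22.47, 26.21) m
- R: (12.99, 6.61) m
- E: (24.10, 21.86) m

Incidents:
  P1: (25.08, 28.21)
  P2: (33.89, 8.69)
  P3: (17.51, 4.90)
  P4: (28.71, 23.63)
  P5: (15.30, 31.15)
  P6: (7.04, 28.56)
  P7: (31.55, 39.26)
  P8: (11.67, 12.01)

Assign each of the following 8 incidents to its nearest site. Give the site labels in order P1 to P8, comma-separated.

P1 → S (d²=10.81)
P2 → W (d²=250.80)
P3 → W (d²=2.11)
P4 → E (d²=24.38)
P5 → L (d²=16.86)
P6 → L (d²=50.40)
P7 → H (d²=79.19)
P8 → R (d²=30.90)

S, W, W, E, L, L, H, R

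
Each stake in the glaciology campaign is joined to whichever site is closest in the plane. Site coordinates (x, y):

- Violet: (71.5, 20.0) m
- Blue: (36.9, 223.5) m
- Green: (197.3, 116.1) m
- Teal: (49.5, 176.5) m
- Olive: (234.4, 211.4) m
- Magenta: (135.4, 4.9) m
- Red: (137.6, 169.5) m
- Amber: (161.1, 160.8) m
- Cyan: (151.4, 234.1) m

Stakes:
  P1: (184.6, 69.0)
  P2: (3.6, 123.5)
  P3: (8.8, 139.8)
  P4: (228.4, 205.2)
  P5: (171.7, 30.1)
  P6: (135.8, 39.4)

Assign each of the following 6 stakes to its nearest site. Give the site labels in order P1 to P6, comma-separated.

P1 → Green (d²=2379.70)
P2 → Teal (d²=4915.81)
P3 → Teal (d²=3003.38)
P4 → Olive (d²=74.44)
P5 → Magenta (d²=1952.73)
P6 → Magenta (d²=1190.41)

Green, Teal, Teal, Olive, Magenta, Magenta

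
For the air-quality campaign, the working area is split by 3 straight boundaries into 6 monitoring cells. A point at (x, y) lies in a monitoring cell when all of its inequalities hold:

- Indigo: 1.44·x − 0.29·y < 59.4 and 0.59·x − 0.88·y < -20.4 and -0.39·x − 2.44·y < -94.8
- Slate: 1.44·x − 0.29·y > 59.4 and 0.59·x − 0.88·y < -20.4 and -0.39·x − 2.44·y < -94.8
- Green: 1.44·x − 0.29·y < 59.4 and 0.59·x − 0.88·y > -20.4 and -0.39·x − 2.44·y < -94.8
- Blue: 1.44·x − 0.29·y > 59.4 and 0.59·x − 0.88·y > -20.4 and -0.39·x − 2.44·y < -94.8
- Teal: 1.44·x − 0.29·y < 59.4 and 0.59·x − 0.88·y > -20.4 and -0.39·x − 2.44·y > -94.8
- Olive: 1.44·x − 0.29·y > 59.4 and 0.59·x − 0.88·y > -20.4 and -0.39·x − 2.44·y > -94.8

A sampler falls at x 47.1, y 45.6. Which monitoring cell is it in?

1.44·47.1 − 0.29·45.6 = 54.600, which is < 59.4
0.59·47.1 − 0.88·45.6 = -12.339, which is > -20.4
-0.39·47.1 − 2.44·45.6 = -129.633, which is < -94.8
This sign pattern matches Green.

Green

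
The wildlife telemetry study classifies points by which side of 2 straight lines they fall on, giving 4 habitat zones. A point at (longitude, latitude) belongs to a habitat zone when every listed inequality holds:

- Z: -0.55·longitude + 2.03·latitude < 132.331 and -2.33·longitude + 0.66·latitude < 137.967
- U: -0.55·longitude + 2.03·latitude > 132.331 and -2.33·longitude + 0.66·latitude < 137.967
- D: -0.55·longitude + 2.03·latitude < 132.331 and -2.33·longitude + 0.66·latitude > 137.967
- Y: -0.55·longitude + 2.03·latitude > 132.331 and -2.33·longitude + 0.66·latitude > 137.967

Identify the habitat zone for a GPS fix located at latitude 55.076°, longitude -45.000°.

Y

-0.55·-45.000 + 2.03·55.076 = 136.554, which is > 132.331
-2.33·-45.000 + 0.66·55.076 = 141.200, which is > 137.967
This sign pattern matches Y.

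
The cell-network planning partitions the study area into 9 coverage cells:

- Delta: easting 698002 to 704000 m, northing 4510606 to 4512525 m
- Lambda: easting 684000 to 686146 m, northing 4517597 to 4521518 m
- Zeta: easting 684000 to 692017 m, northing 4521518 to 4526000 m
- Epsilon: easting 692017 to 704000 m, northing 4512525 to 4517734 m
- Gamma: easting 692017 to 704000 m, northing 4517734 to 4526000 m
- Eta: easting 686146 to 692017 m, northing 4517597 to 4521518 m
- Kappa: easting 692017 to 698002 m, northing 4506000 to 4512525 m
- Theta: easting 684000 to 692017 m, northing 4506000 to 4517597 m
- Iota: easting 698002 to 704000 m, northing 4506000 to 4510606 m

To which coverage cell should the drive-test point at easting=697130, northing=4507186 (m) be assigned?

Kappa

The point has easting = 697130 and northing = 4507186.
Only Kappa satisfies 692017 ≤ easting ≤ 698002 and 4506000 ≤ northing ≤ 4512525.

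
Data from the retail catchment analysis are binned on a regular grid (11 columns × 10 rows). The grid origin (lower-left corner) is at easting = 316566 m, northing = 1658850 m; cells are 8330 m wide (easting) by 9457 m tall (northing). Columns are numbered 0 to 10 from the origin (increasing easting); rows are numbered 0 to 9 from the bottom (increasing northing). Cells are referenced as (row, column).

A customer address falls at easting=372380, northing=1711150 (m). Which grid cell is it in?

(5, 6)

Column index: ⌊(372380 − 316566) / 8330⌋ = ⌊6.700⌋ = 6
Row offset from origin: ⌊(1711150 − 1658850) / 9457⌋ = ⌊5.530⌋ = 5 → row 5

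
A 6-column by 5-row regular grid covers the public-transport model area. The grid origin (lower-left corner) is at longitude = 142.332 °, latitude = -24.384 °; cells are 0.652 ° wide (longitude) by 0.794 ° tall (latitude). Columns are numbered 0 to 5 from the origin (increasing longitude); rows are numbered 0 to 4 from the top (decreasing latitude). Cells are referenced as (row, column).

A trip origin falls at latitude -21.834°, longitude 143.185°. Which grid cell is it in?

(1, 1)

Column index: ⌊(143.185 − 142.332) / 0.652⌋ = ⌊1.308⌋ = 1
Row offset from origin: ⌊(-21.834 − -24.384) / 0.794⌋ = ⌊3.212⌋ = 3 → row 1 (counted from top)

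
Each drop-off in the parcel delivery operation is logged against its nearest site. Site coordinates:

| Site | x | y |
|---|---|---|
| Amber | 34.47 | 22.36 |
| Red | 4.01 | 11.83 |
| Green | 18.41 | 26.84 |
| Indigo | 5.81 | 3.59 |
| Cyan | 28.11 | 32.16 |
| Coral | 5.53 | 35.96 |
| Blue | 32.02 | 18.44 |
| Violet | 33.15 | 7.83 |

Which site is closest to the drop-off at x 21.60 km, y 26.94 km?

Green

Squared distances to each site:
Amber: 186.613; Red: 537.720; Green: 10.186; Indigo: 794.547; Cyan: 69.628; Coral: 339.605; Blue: 180.826; Violet: 498.595.
Minimum at Green.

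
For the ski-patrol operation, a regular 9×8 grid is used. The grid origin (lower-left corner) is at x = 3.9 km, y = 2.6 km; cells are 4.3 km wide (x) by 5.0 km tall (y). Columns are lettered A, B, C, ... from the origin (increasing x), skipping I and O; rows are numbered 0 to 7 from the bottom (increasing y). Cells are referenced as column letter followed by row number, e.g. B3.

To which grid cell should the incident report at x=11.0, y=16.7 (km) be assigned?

B2

Column index: ⌊(11.0 − 3.9) / 4.3⌋ = ⌊1.651⌋ = 1 → column B
Row offset from origin: ⌊(16.7 − 2.6) / 5.0⌋ = ⌊2.820⌋ = 2 → row 2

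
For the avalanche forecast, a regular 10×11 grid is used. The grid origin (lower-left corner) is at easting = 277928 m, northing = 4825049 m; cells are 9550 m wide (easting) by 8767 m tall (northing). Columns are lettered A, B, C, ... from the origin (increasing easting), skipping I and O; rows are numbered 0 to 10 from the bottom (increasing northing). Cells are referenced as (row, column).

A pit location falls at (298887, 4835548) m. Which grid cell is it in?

Column index: ⌊(298887 − 277928) / 9550⌋ = ⌊2.195⌋ = 2 → column C
Row offset from origin: ⌊(4835548 − 4825049) / 8767⌋ = ⌊1.198⌋ = 1 → row 1

(1, C)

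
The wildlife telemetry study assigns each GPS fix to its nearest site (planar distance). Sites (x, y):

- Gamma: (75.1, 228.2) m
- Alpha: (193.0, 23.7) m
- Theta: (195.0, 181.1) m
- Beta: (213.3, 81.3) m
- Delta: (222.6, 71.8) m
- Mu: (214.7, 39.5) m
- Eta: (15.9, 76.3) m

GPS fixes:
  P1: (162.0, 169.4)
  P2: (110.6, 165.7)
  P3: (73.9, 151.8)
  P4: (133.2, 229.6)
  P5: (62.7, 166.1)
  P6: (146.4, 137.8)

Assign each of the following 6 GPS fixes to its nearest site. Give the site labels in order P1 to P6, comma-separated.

P1 → Theta (d²=1225.89)
P2 → Gamma (d²=5166.50)
P3 → Gamma (d²=5838.40)
P4 → Gamma (d²=3377.57)
P5 → Gamma (d²=4010.17)
P6 → Theta (d²=4236.85)

Theta, Gamma, Gamma, Gamma, Gamma, Theta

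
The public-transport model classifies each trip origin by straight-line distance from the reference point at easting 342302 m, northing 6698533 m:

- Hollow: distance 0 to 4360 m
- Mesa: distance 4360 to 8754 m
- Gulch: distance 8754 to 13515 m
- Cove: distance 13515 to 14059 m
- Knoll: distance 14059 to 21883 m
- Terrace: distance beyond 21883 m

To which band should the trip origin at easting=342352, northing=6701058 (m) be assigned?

Hollow

Distance = √((342352−342302)² + (6701058−6698533)²) = √(2500.000 + 6375625.000) = 2525.495 m.
0 ≤ 2525.495 < 4360 → Hollow.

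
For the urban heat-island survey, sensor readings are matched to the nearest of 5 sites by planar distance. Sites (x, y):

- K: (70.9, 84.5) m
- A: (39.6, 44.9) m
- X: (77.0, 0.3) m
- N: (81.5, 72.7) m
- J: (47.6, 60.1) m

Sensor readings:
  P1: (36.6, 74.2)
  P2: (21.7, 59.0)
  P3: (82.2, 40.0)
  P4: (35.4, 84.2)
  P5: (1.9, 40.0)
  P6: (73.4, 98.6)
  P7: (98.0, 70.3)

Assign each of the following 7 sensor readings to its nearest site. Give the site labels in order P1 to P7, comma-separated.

P1 → J (d²=319.81)
P2 → A (d²=519.22)
P3 → N (d²=1069.78)
P4 → J (d²=729.65)
P5 → A (d²=1445.30)
P6 → K (d²=205.06)
P7 → N (d²=278.01)

J, A, N, J, A, K, N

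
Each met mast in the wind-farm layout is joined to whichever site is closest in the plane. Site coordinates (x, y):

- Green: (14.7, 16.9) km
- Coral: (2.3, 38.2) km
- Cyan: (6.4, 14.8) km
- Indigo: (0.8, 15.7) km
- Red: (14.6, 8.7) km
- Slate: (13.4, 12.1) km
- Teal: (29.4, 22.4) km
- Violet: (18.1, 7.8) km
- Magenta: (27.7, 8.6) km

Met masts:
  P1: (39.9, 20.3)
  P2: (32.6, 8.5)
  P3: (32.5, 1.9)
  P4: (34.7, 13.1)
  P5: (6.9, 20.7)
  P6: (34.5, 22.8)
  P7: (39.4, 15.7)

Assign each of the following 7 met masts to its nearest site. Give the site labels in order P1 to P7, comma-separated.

Teal, Magenta, Magenta, Magenta, Cyan, Teal, Teal

P1 → Teal (d²=114.66)
P2 → Magenta (d²=24.02)
P3 → Magenta (d²=67.93)
P4 → Magenta (d²=69.25)
P5 → Cyan (d²=35.06)
P6 → Teal (d²=26.17)
P7 → Teal (d²=144.89)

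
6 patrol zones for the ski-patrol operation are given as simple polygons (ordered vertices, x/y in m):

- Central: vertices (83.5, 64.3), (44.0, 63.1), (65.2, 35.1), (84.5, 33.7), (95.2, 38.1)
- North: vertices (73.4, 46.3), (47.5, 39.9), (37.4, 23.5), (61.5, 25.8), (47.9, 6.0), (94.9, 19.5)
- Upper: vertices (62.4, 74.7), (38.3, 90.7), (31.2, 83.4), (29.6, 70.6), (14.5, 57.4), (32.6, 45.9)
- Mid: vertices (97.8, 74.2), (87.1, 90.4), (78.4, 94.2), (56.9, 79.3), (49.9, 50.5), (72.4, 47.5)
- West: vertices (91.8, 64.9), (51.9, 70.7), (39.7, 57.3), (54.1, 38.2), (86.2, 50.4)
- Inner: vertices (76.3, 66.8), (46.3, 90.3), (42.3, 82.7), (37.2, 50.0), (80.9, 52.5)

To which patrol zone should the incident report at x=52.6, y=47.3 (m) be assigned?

West

Cast a ray rightward from (52.6, 47.3). For each polygon, the edges (by vertex number in listed order) whose endpoints lie on opposite sides of y = 47.3, where each meets that height, and whether that is right or left of the point:
Central: 2–3 at x≈55.96 (right), 5–1 at x≈91.09 (right) → 2 crossings.
North: no edge straddles that height → 0 crossings.
Upper: 5–6 at x≈30.40 (left), 6–1 at x≈34.05 (left) → 0 crossings.
Mid: no edge straddles that height → 0 crossings.
West: 3–4 at x≈47.24 (left), 4–5 at x≈78.04 (right) → 1 crossing.
Inner: no edge straddles that height → 0 crossings.
Only West has an odd count, so the point is inside West.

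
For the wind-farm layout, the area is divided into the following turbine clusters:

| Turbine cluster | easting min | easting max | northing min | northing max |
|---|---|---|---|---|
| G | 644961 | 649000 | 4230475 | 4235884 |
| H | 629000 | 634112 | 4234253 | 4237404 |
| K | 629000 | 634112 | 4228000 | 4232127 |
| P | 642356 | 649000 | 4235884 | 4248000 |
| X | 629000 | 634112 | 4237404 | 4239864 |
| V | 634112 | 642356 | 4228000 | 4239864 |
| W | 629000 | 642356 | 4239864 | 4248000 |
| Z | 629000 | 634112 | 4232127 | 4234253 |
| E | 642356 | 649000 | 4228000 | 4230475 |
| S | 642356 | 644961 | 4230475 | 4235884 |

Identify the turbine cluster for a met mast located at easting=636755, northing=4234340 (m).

V

The point has easting = 636755 and northing = 4234340.
Only V satisfies 634112 ≤ easting ≤ 642356 and 4228000 ≤ northing ≤ 4239864.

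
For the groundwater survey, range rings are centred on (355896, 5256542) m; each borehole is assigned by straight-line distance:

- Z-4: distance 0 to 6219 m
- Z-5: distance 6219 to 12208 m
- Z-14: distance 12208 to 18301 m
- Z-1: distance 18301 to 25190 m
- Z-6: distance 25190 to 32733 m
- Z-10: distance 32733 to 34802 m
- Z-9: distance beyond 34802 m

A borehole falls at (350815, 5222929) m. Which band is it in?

Z-10

Distance = √((350815−355896)² + (5222929−5256542)²) = √(25816561.000 + 1129833769.000) = 33994.857 m.
32733 ≤ 33994.857 < 34802 → Z-10.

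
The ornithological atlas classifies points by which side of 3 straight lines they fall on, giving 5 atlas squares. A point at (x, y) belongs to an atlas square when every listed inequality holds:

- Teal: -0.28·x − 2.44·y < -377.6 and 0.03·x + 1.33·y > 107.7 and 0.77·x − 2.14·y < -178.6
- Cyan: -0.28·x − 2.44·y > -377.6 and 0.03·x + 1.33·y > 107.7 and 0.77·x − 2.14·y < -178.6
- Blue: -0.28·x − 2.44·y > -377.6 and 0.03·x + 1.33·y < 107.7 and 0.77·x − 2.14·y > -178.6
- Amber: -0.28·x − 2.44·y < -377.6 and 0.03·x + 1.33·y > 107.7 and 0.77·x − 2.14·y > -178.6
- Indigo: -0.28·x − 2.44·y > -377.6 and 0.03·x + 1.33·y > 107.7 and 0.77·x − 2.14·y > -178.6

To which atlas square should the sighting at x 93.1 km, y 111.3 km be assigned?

Indigo

-0.28·93.1 − 2.44·111.3 = -297.640, which is > -377.6
0.03·93.1 + 1.33·111.3 = 150.822, which is > 107.7
0.77·93.1 − 2.14·111.3 = -166.495, which is > -178.6
This sign pattern matches Indigo.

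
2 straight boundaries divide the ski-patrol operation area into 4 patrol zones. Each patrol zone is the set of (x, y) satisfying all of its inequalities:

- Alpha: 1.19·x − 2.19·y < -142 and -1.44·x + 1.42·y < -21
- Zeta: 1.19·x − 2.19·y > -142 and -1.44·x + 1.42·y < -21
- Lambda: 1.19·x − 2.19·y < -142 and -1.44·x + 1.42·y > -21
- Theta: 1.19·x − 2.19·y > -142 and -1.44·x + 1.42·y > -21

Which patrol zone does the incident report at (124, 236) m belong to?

Lambda

1.19·124 − 2.19·236 = -369.280, which is < -142
-1.44·124 + 1.42·236 = 156.560, which is > -21
This sign pattern matches Lambda.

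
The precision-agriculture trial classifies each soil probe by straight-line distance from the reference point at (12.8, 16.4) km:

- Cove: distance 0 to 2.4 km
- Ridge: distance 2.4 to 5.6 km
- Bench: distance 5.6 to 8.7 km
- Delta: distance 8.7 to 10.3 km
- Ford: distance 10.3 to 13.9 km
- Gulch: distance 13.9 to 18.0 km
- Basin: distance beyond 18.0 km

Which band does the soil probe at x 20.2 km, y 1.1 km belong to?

Distance = √((20.2−12.8)² + (1.1−16.4)²) = √(54.760 + 234.090) = 16.996 km.
13.9 ≤ 16.996 < 18.0 → Gulch.

Gulch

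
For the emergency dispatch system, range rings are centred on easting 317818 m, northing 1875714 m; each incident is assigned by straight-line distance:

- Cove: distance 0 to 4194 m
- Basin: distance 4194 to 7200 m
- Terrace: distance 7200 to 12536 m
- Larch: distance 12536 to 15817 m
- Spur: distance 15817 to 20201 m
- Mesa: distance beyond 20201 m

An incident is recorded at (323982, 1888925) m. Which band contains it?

Distance = √((323982−317818)² + (1888925−1875714)²) = √(37994896.000 + 174530521.000) = 14578.252 m.
12536 ≤ 14578.252 < 15817 → Larch.

Larch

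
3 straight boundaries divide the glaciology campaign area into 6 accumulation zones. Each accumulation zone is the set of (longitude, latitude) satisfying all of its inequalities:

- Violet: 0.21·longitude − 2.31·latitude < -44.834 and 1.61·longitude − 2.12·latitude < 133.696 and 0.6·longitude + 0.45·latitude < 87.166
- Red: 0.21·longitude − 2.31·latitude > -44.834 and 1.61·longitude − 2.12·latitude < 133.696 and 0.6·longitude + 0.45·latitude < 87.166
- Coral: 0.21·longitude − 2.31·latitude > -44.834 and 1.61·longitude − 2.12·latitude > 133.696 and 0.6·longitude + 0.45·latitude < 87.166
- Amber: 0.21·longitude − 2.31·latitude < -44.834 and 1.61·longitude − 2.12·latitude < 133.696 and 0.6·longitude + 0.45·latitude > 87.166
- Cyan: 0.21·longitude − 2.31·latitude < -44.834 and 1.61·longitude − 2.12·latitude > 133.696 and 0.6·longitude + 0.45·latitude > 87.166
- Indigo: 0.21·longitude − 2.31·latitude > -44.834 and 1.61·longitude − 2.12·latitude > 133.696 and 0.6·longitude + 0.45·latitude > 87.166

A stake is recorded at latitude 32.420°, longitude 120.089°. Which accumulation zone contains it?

Violet

0.21·120.089 − 2.31·32.420 = -49.672, which is < -44.834
1.61·120.089 − 2.12·32.420 = 124.613, which is < 133.696
0.6·120.089 + 0.45·32.420 = 86.642, which is < 87.166
This sign pattern matches Violet.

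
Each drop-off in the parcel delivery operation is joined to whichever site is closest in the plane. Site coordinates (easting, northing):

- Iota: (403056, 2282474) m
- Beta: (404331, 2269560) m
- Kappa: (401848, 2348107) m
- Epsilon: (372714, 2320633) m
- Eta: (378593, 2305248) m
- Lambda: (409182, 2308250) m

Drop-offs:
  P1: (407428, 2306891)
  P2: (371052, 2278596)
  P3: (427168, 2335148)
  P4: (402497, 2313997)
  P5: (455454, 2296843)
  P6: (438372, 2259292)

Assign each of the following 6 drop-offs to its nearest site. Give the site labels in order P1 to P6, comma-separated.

P1 → Lambda (d²=4923397.00)
P2 → Eta (d²=767195785.00)
P3 → Kappa (d²=809038081.00)
P4 → Lambda (d²=77717234.00)
P5 → Lambda (d²=2271217633.00)
P6 → Beta (d²=1264221505.00)

Lambda, Eta, Kappa, Lambda, Lambda, Beta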